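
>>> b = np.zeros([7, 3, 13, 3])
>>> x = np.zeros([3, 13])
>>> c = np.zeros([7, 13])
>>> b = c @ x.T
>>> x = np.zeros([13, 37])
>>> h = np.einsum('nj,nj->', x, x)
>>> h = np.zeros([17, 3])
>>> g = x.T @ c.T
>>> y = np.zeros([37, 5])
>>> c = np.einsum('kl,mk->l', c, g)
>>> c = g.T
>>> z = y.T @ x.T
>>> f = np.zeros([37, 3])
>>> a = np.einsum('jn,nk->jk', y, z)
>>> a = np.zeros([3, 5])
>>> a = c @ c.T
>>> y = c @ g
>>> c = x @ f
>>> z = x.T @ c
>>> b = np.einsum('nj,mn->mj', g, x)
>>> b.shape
(13, 7)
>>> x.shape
(13, 37)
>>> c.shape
(13, 3)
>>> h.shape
(17, 3)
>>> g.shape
(37, 7)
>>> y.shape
(7, 7)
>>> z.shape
(37, 3)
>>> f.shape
(37, 3)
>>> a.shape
(7, 7)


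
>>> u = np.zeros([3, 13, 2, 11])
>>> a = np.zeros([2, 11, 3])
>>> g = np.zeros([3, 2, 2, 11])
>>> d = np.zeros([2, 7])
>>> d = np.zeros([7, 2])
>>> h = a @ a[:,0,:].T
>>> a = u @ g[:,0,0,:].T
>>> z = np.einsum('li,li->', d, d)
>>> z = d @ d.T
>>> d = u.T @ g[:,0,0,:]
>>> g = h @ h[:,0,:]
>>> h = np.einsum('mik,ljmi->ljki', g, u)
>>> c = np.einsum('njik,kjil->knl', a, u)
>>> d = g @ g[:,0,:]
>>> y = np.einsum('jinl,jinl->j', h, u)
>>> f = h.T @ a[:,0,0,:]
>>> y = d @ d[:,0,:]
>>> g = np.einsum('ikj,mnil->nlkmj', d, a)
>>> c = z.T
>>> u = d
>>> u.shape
(2, 11, 2)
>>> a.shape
(3, 13, 2, 3)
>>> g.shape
(13, 3, 11, 3, 2)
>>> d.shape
(2, 11, 2)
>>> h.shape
(3, 13, 2, 11)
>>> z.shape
(7, 7)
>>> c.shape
(7, 7)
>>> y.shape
(2, 11, 2)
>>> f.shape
(11, 2, 13, 3)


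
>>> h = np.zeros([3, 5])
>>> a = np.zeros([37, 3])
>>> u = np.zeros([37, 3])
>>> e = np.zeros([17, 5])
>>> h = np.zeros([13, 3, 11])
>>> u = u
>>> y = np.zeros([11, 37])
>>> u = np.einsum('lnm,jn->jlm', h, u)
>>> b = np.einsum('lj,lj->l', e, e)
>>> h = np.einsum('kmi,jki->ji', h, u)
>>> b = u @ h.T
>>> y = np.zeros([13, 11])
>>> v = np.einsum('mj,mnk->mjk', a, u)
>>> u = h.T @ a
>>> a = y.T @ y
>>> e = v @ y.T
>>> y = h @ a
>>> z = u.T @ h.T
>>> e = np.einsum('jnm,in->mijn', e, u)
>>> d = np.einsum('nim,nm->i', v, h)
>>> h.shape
(37, 11)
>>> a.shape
(11, 11)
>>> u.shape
(11, 3)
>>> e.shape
(13, 11, 37, 3)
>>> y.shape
(37, 11)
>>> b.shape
(37, 13, 37)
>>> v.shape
(37, 3, 11)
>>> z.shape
(3, 37)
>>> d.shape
(3,)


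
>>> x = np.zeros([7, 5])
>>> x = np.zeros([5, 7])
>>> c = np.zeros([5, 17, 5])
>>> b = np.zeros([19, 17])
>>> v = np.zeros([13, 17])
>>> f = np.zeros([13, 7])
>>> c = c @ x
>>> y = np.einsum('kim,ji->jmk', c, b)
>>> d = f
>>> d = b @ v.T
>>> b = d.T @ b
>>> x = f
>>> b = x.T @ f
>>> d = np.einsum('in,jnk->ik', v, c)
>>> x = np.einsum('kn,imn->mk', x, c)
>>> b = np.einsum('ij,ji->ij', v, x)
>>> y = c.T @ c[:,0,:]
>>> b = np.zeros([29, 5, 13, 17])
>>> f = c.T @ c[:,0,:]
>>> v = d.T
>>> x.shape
(17, 13)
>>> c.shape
(5, 17, 7)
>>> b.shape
(29, 5, 13, 17)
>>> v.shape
(7, 13)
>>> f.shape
(7, 17, 7)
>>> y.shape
(7, 17, 7)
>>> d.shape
(13, 7)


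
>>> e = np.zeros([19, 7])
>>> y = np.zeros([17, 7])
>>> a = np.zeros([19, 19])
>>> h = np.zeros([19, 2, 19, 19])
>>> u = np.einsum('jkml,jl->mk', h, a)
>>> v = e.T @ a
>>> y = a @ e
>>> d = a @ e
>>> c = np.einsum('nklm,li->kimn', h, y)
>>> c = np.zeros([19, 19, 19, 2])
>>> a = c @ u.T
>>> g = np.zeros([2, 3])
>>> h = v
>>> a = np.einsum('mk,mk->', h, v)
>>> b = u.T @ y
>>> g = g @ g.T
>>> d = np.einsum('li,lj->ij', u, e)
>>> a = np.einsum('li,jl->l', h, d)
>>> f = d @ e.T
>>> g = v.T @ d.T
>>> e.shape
(19, 7)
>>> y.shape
(19, 7)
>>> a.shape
(7,)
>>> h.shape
(7, 19)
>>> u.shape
(19, 2)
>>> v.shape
(7, 19)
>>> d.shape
(2, 7)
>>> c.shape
(19, 19, 19, 2)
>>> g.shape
(19, 2)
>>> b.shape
(2, 7)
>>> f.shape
(2, 19)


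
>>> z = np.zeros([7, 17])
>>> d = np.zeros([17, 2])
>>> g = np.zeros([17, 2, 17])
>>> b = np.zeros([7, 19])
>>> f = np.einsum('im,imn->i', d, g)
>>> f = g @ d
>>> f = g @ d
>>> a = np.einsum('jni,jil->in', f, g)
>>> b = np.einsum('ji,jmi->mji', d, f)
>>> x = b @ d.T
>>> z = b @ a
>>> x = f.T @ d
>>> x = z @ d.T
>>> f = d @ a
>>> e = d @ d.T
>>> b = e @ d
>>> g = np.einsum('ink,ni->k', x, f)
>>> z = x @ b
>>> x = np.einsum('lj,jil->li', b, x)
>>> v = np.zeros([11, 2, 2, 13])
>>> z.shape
(2, 17, 2)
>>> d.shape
(17, 2)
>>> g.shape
(17,)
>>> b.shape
(17, 2)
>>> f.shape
(17, 2)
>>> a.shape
(2, 2)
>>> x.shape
(17, 17)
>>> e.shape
(17, 17)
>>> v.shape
(11, 2, 2, 13)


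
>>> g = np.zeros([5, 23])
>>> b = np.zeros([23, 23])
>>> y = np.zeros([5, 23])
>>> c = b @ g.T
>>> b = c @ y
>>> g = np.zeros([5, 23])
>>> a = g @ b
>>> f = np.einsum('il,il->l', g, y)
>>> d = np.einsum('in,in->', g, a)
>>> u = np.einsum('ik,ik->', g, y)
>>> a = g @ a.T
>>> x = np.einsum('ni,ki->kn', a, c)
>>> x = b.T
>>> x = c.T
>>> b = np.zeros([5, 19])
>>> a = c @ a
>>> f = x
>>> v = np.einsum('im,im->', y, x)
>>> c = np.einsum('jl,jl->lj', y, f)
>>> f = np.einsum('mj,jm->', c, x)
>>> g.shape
(5, 23)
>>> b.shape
(5, 19)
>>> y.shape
(5, 23)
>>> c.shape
(23, 5)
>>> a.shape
(23, 5)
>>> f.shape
()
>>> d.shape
()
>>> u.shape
()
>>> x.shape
(5, 23)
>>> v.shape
()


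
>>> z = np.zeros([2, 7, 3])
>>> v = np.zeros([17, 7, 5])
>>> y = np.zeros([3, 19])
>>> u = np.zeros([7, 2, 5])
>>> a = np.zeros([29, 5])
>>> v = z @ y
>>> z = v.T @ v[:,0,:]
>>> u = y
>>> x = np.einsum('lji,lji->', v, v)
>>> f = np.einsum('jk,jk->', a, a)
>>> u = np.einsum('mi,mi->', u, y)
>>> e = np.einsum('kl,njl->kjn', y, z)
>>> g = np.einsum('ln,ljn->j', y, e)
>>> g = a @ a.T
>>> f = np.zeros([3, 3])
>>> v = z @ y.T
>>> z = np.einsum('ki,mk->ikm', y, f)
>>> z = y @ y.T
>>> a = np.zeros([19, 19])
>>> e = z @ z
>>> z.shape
(3, 3)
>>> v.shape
(19, 7, 3)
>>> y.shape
(3, 19)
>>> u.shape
()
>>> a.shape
(19, 19)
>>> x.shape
()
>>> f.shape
(3, 3)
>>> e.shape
(3, 3)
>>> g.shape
(29, 29)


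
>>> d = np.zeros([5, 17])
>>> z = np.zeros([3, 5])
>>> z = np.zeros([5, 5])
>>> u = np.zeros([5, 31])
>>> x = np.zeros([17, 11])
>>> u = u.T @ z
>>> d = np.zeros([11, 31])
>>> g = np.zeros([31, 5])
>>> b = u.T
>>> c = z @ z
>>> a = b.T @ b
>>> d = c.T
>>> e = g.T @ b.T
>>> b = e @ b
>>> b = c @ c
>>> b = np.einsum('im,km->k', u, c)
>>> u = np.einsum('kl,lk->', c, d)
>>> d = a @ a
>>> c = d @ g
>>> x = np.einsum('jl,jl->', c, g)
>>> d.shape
(31, 31)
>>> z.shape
(5, 5)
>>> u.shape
()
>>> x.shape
()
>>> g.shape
(31, 5)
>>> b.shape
(5,)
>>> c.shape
(31, 5)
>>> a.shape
(31, 31)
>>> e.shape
(5, 5)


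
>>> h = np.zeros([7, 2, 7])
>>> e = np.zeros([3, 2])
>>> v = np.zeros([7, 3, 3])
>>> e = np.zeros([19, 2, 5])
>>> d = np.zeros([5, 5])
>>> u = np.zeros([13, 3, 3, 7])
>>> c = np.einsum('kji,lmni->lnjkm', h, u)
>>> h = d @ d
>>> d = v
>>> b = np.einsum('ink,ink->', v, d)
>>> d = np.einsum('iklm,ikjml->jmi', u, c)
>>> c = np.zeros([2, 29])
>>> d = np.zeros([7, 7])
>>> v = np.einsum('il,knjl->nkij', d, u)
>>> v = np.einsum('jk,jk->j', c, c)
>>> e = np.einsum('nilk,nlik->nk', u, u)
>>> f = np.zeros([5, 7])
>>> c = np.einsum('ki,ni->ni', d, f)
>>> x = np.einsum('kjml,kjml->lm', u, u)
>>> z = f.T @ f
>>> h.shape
(5, 5)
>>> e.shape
(13, 7)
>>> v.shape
(2,)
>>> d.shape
(7, 7)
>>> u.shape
(13, 3, 3, 7)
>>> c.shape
(5, 7)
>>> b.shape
()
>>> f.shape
(5, 7)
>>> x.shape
(7, 3)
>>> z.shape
(7, 7)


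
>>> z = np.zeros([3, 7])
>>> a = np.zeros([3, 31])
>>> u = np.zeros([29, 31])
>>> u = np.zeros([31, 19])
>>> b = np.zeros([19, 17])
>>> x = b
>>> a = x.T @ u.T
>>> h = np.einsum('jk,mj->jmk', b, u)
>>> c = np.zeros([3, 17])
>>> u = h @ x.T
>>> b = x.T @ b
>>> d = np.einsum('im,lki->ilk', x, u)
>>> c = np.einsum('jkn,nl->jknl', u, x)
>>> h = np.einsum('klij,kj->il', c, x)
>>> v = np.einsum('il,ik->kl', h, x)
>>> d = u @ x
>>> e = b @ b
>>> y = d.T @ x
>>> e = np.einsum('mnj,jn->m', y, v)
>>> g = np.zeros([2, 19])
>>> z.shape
(3, 7)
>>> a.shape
(17, 31)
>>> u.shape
(19, 31, 19)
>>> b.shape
(17, 17)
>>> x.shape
(19, 17)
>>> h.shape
(19, 31)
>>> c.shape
(19, 31, 19, 17)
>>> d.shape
(19, 31, 17)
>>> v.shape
(17, 31)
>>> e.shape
(17,)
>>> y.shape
(17, 31, 17)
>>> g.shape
(2, 19)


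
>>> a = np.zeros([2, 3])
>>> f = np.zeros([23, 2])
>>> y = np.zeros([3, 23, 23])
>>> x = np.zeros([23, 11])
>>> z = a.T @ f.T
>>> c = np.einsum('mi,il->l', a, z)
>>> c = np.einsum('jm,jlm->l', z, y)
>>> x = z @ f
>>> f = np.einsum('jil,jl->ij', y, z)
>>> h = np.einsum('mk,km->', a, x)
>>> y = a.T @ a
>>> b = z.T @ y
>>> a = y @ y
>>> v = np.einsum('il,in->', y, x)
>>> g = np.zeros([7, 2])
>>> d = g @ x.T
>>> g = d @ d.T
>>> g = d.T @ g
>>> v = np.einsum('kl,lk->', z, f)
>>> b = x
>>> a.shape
(3, 3)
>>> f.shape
(23, 3)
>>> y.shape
(3, 3)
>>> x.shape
(3, 2)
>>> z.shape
(3, 23)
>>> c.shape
(23,)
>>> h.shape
()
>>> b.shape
(3, 2)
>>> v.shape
()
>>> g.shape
(3, 7)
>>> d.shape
(7, 3)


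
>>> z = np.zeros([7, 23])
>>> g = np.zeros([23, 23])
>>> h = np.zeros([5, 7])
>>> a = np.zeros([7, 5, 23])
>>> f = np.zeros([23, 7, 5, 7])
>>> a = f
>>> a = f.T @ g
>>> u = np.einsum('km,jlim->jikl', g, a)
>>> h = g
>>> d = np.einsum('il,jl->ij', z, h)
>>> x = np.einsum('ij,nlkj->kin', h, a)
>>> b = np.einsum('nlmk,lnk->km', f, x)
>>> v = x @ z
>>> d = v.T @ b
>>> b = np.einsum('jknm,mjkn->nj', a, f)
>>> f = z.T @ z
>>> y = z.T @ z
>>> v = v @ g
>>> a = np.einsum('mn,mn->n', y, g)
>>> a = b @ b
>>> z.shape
(7, 23)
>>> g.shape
(23, 23)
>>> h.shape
(23, 23)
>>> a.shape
(7, 7)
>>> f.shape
(23, 23)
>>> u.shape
(7, 7, 23, 5)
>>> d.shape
(23, 23, 5)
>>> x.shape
(7, 23, 7)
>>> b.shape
(7, 7)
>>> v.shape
(7, 23, 23)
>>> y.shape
(23, 23)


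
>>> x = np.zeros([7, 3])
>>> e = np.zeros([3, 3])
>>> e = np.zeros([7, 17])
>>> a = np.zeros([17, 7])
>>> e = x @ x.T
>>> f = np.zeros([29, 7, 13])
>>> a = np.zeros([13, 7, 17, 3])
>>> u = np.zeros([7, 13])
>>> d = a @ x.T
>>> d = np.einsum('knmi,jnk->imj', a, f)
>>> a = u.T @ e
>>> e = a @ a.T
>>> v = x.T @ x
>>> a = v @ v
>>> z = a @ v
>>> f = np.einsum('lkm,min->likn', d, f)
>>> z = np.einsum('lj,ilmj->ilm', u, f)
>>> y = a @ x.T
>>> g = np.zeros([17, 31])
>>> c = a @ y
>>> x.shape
(7, 3)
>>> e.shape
(13, 13)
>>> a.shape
(3, 3)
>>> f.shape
(3, 7, 17, 13)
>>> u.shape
(7, 13)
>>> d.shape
(3, 17, 29)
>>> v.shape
(3, 3)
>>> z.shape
(3, 7, 17)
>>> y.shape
(3, 7)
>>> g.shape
(17, 31)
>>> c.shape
(3, 7)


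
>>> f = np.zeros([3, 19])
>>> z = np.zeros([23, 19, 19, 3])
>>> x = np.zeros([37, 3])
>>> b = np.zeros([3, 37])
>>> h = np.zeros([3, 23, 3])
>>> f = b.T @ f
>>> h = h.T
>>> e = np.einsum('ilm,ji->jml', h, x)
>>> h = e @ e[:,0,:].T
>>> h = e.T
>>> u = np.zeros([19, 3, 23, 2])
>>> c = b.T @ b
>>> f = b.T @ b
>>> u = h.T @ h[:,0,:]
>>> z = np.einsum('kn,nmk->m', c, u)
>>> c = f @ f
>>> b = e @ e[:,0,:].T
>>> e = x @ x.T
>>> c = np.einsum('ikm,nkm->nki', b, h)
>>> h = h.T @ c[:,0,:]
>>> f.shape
(37, 37)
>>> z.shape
(3,)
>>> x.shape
(37, 3)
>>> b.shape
(37, 3, 37)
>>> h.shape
(37, 3, 37)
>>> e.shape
(37, 37)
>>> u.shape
(37, 3, 37)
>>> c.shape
(23, 3, 37)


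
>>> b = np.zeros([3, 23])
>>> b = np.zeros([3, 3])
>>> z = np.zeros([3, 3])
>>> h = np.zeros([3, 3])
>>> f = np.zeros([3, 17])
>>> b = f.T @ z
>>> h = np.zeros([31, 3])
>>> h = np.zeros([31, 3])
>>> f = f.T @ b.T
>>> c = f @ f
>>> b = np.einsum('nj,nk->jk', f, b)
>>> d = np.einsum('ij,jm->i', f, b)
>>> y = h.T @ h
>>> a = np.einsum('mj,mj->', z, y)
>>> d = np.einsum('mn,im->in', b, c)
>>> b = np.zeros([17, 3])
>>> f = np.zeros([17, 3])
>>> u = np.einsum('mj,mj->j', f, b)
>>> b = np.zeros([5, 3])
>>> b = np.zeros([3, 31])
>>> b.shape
(3, 31)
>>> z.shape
(3, 3)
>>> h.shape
(31, 3)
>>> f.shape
(17, 3)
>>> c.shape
(17, 17)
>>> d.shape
(17, 3)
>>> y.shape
(3, 3)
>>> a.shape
()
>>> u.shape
(3,)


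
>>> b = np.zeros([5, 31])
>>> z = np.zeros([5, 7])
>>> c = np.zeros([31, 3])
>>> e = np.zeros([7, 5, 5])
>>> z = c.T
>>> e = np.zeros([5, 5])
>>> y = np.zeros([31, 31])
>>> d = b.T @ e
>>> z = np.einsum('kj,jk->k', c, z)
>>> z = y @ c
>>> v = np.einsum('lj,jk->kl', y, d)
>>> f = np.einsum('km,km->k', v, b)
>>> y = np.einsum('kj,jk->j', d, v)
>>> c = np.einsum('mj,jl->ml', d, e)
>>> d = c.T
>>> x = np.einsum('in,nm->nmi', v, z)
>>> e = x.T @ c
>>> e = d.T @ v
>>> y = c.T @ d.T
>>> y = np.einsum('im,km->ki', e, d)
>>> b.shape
(5, 31)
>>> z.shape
(31, 3)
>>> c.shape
(31, 5)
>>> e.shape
(31, 31)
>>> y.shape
(5, 31)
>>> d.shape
(5, 31)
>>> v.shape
(5, 31)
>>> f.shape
(5,)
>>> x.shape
(31, 3, 5)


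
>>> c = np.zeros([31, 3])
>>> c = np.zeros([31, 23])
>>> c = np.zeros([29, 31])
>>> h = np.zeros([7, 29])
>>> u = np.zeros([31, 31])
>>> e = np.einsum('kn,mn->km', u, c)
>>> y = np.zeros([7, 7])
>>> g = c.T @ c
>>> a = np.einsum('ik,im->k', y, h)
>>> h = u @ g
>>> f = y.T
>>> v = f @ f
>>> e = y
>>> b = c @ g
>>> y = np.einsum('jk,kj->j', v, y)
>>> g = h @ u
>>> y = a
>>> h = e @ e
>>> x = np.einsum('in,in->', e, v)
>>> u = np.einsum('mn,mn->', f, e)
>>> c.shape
(29, 31)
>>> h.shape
(7, 7)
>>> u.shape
()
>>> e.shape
(7, 7)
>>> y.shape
(7,)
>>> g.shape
(31, 31)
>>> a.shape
(7,)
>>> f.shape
(7, 7)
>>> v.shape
(7, 7)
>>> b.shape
(29, 31)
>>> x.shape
()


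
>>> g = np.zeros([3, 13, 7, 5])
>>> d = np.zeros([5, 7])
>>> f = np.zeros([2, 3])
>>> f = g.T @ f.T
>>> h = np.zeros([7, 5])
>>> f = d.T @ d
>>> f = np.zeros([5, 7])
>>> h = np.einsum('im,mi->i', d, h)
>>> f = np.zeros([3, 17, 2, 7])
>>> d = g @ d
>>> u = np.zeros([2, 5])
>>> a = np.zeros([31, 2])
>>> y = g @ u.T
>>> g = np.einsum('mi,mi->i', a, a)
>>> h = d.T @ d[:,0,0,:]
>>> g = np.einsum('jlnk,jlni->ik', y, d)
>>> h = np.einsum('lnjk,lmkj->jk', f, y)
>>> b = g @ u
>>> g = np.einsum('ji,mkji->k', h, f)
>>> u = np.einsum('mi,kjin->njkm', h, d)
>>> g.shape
(17,)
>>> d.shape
(3, 13, 7, 7)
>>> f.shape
(3, 17, 2, 7)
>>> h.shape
(2, 7)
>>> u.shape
(7, 13, 3, 2)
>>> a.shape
(31, 2)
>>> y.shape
(3, 13, 7, 2)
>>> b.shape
(7, 5)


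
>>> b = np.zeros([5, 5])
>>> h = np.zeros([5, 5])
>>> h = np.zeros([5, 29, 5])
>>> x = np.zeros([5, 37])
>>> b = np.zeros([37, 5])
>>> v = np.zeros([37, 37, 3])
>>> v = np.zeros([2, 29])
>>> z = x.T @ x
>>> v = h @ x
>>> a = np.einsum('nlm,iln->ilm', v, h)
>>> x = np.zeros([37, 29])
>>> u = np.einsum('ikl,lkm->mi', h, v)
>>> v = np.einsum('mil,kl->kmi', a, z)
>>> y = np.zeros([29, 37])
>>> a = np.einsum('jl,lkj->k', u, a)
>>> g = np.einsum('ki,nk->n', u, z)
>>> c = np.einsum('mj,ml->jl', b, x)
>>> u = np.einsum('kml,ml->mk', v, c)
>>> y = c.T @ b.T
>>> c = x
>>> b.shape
(37, 5)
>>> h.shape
(5, 29, 5)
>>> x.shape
(37, 29)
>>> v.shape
(37, 5, 29)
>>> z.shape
(37, 37)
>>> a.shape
(29,)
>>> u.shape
(5, 37)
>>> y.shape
(29, 37)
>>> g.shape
(37,)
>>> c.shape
(37, 29)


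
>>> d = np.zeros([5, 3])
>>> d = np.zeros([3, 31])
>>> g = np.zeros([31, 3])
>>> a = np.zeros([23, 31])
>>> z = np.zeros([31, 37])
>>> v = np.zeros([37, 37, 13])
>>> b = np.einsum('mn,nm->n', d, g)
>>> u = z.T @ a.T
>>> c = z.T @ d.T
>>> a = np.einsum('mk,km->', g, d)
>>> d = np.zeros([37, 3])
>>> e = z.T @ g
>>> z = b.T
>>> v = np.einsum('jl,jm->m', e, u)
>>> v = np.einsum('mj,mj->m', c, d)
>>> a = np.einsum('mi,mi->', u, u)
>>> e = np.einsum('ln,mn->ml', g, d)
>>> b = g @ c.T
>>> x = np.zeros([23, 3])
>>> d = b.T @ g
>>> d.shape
(37, 3)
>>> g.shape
(31, 3)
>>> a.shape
()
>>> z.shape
(31,)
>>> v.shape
(37,)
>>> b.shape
(31, 37)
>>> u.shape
(37, 23)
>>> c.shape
(37, 3)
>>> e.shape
(37, 31)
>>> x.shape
(23, 3)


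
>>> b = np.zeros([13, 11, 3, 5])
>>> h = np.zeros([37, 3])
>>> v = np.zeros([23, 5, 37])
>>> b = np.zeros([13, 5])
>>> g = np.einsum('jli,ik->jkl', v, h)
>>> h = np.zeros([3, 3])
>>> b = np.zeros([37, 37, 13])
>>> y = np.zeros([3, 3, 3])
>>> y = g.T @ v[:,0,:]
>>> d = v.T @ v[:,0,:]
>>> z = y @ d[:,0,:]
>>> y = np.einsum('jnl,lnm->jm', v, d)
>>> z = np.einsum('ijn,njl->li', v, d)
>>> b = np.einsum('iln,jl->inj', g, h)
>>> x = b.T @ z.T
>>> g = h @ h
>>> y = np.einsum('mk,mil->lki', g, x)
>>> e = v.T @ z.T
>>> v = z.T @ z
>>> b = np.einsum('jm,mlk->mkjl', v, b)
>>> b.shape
(23, 3, 23, 5)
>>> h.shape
(3, 3)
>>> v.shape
(23, 23)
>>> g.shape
(3, 3)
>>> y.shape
(37, 3, 5)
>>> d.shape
(37, 5, 37)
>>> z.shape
(37, 23)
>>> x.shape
(3, 5, 37)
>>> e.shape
(37, 5, 37)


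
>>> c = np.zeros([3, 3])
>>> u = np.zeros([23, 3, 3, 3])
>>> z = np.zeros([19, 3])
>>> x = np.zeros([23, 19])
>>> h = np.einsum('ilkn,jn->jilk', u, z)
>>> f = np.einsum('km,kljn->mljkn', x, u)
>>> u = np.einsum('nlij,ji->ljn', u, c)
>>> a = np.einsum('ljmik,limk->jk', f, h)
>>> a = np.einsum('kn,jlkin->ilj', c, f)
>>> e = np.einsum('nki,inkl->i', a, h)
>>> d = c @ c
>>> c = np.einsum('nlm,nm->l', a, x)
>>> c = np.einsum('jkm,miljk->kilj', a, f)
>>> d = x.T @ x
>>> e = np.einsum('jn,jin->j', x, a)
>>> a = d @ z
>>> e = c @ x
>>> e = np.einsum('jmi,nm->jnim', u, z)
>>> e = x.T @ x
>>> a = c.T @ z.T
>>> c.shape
(3, 3, 3, 23)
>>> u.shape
(3, 3, 23)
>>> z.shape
(19, 3)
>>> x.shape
(23, 19)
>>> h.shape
(19, 23, 3, 3)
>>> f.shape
(19, 3, 3, 23, 3)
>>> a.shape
(23, 3, 3, 19)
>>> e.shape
(19, 19)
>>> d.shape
(19, 19)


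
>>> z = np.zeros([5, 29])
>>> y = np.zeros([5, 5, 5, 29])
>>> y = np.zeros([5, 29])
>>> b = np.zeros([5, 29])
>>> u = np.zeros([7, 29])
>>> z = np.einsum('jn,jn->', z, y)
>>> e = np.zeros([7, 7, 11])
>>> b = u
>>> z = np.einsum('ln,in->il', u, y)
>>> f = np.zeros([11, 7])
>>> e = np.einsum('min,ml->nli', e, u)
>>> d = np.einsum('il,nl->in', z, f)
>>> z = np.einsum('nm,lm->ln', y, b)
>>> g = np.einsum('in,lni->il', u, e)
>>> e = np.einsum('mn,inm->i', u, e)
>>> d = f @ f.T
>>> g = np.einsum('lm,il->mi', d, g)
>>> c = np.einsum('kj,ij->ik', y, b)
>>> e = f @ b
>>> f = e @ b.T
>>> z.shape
(7, 5)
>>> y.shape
(5, 29)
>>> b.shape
(7, 29)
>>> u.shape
(7, 29)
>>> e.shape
(11, 29)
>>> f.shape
(11, 7)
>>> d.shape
(11, 11)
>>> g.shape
(11, 7)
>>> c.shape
(7, 5)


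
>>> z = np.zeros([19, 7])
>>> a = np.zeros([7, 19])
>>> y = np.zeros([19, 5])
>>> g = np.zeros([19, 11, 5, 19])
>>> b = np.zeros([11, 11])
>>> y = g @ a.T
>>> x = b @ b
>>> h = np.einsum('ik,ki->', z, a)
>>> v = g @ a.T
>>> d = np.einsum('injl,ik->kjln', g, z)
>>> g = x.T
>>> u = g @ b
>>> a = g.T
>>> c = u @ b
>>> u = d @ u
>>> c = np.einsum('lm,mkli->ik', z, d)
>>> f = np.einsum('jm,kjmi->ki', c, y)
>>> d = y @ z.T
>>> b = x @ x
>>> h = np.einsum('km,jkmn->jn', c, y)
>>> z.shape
(19, 7)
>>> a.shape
(11, 11)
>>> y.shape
(19, 11, 5, 7)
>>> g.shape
(11, 11)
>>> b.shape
(11, 11)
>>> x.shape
(11, 11)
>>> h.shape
(19, 7)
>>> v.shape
(19, 11, 5, 7)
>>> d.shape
(19, 11, 5, 19)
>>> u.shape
(7, 5, 19, 11)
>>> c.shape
(11, 5)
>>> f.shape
(19, 7)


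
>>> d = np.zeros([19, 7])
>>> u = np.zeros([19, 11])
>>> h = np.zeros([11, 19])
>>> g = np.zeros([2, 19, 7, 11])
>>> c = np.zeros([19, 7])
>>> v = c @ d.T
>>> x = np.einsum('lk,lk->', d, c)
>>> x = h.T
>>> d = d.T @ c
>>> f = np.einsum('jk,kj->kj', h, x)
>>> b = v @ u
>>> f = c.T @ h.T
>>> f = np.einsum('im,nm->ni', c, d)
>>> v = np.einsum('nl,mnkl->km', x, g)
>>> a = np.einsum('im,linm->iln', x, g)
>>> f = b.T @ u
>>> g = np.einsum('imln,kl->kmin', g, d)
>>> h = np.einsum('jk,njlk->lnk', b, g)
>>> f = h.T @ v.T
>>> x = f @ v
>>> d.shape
(7, 7)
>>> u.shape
(19, 11)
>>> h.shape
(2, 7, 11)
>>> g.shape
(7, 19, 2, 11)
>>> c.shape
(19, 7)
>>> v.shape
(7, 2)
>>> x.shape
(11, 7, 2)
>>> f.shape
(11, 7, 7)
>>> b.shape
(19, 11)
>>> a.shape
(19, 2, 7)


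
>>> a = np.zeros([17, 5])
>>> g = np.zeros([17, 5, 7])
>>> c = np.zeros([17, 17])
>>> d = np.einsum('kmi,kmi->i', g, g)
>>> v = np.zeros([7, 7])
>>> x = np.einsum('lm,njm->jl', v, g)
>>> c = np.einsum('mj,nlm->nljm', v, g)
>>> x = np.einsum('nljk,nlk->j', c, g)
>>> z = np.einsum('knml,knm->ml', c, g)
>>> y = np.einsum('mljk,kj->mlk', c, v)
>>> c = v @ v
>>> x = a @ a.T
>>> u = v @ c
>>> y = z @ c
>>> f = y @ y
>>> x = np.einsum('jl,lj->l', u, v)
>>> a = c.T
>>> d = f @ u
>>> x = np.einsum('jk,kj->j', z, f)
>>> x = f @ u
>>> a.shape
(7, 7)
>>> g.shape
(17, 5, 7)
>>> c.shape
(7, 7)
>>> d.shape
(7, 7)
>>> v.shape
(7, 7)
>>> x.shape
(7, 7)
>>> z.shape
(7, 7)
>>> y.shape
(7, 7)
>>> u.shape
(7, 7)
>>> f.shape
(7, 7)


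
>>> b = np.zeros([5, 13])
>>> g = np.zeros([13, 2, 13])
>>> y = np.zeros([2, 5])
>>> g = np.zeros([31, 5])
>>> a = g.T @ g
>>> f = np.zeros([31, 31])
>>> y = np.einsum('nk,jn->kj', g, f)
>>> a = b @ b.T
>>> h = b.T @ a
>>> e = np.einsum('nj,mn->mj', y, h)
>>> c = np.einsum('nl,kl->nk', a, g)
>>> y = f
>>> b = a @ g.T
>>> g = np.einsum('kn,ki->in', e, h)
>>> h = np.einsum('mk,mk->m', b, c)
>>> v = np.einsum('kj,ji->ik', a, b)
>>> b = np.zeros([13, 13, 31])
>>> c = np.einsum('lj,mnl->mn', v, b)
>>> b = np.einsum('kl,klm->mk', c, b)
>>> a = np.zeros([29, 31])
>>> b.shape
(31, 13)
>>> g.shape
(5, 31)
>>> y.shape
(31, 31)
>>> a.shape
(29, 31)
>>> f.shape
(31, 31)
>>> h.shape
(5,)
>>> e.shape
(13, 31)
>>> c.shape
(13, 13)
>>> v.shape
(31, 5)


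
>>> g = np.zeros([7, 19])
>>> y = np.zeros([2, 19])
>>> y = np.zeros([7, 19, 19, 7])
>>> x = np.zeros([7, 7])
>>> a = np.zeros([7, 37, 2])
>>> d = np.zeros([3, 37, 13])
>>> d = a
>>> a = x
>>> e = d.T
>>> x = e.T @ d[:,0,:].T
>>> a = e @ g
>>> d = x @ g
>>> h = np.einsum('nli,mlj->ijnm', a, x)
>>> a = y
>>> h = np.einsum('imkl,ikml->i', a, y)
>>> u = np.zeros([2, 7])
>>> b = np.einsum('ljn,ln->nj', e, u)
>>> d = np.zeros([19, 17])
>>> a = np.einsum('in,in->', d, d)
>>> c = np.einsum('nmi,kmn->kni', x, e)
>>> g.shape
(7, 19)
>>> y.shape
(7, 19, 19, 7)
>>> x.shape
(7, 37, 7)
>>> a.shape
()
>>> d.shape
(19, 17)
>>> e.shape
(2, 37, 7)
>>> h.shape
(7,)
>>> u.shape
(2, 7)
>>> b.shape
(7, 37)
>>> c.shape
(2, 7, 7)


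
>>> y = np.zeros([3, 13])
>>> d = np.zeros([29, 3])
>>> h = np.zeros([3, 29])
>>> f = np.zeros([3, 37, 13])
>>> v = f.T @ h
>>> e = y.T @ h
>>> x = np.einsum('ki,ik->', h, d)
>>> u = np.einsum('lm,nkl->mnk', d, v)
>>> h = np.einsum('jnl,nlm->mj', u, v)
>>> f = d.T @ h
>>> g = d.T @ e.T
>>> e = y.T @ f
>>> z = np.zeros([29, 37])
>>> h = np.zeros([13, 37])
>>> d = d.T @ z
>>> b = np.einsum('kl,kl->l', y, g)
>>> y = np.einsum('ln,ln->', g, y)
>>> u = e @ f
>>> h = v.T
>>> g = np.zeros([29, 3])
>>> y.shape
()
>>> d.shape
(3, 37)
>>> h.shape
(29, 37, 13)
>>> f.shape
(3, 3)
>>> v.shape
(13, 37, 29)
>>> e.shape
(13, 3)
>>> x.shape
()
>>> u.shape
(13, 3)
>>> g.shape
(29, 3)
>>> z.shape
(29, 37)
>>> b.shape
(13,)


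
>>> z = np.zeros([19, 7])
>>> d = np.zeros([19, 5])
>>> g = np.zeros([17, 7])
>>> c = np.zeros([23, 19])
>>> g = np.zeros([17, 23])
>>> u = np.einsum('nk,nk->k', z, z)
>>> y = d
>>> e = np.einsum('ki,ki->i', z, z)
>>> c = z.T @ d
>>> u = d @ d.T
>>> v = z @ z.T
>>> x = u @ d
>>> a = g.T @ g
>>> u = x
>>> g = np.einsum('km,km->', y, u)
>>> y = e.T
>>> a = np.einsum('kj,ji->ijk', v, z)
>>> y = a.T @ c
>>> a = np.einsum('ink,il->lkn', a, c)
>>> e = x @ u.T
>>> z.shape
(19, 7)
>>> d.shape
(19, 5)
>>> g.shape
()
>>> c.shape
(7, 5)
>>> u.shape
(19, 5)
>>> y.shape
(19, 19, 5)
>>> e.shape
(19, 19)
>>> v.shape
(19, 19)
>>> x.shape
(19, 5)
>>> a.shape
(5, 19, 19)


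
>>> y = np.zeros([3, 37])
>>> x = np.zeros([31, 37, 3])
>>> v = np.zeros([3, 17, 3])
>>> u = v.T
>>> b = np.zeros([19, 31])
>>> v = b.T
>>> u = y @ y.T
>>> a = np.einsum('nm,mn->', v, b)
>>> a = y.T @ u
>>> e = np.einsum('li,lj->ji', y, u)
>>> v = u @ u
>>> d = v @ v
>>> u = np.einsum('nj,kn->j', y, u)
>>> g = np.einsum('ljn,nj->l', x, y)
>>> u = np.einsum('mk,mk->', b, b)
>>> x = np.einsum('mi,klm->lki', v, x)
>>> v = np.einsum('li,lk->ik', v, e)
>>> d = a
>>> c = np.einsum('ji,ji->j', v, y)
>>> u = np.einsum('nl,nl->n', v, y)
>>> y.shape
(3, 37)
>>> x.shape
(37, 31, 3)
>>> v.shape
(3, 37)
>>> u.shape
(3,)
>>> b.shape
(19, 31)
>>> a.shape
(37, 3)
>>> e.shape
(3, 37)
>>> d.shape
(37, 3)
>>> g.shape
(31,)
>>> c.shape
(3,)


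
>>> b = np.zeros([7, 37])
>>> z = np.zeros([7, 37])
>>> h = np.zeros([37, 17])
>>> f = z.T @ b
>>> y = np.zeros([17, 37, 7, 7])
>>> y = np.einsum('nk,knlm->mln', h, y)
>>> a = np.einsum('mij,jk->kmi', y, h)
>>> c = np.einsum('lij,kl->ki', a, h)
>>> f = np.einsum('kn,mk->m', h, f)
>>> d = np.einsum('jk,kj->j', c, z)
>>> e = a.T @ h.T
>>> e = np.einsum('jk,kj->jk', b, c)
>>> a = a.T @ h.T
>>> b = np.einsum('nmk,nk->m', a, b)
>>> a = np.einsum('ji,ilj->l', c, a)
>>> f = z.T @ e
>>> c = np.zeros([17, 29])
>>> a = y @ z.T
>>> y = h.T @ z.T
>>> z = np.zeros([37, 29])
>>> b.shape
(7,)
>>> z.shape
(37, 29)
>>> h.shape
(37, 17)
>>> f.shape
(37, 37)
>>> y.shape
(17, 7)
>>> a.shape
(7, 7, 7)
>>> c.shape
(17, 29)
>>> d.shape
(37,)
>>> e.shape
(7, 37)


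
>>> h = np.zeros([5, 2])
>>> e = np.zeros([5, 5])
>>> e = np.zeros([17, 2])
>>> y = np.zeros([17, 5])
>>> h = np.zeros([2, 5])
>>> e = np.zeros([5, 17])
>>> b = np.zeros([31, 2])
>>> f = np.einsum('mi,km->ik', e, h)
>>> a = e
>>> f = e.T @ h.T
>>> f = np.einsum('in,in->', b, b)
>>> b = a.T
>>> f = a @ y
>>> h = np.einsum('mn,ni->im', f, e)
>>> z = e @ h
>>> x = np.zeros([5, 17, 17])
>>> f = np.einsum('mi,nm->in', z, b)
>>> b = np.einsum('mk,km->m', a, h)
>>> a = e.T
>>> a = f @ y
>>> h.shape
(17, 5)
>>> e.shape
(5, 17)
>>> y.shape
(17, 5)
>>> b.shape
(5,)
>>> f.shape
(5, 17)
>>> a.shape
(5, 5)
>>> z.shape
(5, 5)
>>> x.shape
(5, 17, 17)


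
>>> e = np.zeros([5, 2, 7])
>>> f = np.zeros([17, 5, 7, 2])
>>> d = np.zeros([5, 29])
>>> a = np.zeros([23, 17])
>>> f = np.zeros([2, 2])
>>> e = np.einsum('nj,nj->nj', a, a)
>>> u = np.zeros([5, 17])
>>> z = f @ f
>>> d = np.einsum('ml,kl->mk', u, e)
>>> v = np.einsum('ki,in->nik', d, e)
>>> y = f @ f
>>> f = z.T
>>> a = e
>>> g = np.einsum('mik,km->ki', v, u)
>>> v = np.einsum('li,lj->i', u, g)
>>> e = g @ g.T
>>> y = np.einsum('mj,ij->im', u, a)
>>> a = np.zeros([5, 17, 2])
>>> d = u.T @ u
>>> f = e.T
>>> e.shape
(5, 5)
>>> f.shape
(5, 5)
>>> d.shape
(17, 17)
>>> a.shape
(5, 17, 2)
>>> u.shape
(5, 17)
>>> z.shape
(2, 2)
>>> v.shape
(17,)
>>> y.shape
(23, 5)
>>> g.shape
(5, 23)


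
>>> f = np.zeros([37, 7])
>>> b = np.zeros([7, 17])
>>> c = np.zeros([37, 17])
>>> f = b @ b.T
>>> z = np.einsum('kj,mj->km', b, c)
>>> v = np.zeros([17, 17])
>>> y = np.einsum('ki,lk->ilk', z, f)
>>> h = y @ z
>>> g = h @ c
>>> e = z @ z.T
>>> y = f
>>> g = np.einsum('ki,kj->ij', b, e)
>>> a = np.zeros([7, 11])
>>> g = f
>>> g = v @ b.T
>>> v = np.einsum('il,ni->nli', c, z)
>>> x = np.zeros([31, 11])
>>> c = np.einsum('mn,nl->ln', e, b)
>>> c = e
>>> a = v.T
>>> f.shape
(7, 7)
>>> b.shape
(7, 17)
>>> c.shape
(7, 7)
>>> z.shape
(7, 37)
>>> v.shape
(7, 17, 37)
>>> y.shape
(7, 7)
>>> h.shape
(37, 7, 37)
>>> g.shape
(17, 7)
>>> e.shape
(7, 7)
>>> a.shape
(37, 17, 7)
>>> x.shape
(31, 11)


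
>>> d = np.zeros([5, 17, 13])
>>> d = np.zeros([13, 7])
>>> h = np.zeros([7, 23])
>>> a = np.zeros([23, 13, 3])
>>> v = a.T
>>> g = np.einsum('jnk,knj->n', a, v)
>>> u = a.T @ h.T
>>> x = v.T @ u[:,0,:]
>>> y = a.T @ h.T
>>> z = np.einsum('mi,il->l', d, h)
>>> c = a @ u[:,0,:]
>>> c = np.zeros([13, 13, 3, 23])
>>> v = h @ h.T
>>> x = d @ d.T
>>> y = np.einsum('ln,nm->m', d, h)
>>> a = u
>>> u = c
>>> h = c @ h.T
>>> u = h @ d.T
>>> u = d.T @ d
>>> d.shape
(13, 7)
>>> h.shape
(13, 13, 3, 7)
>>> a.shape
(3, 13, 7)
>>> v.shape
(7, 7)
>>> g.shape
(13,)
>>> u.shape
(7, 7)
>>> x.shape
(13, 13)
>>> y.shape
(23,)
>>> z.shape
(23,)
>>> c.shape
(13, 13, 3, 23)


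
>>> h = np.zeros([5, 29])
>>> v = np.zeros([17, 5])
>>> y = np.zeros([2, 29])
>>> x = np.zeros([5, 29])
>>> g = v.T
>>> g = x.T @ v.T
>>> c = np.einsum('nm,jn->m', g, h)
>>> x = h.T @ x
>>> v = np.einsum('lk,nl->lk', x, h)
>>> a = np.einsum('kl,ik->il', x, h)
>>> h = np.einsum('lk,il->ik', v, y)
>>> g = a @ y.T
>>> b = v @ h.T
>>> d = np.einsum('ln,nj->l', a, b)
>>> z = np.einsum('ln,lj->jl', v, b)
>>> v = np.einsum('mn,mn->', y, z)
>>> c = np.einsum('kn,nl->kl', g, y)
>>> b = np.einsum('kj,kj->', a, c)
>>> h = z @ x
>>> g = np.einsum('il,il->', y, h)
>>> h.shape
(2, 29)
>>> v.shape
()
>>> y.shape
(2, 29)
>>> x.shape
(29, 29)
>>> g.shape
()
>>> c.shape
(5, 29)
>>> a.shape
(5, 29)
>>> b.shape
()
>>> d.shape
(5,)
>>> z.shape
(2, 29)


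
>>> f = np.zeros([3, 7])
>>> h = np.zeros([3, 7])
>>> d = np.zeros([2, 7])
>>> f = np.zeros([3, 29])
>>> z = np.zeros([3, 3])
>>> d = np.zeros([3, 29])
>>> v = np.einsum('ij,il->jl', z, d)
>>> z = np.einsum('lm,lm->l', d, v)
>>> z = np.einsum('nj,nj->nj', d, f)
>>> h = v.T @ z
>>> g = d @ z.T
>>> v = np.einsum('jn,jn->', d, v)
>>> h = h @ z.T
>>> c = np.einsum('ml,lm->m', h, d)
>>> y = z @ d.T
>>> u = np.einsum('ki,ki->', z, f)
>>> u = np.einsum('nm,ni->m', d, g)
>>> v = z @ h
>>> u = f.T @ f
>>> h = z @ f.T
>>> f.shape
(3, 29)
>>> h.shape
(3, 3)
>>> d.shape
(3, 29)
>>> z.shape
(3, 29)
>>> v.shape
(3, 3)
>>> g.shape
(3, 3)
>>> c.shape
(29,)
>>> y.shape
(3, 3)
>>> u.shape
(29, 29)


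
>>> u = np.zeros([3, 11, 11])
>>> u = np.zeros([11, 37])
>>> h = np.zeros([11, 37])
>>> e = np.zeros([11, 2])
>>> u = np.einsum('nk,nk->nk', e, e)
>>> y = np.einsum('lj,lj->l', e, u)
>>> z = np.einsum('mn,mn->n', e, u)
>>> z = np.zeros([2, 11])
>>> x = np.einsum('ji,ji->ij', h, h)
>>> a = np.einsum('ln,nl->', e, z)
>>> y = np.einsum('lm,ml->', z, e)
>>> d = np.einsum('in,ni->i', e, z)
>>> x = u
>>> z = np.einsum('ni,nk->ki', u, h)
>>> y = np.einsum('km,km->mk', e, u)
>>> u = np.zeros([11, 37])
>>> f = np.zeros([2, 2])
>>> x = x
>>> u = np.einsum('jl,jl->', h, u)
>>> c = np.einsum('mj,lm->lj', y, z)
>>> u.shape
()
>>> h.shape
(11, 37)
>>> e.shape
(11, 2)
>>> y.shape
(2, 11)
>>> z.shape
(37, 2)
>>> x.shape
(11, 2)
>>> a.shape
()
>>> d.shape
(11,)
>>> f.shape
(2, 2)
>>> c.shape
(37, 11)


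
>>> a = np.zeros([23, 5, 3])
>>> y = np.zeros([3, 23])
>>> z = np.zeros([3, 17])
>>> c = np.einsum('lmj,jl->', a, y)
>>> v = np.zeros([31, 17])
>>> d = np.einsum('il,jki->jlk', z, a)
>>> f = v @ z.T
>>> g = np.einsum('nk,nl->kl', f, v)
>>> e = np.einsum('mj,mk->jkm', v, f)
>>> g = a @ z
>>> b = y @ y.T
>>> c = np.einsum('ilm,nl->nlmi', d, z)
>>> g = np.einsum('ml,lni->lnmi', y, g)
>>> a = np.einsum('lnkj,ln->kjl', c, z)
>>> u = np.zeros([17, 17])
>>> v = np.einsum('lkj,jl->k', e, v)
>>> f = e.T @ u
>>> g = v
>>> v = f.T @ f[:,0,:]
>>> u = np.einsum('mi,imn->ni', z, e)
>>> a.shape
(5, 23, 3)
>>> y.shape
(3, 23)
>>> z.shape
(3, 17)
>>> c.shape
(3, 17, 5, 23)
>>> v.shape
(17, 3, 17)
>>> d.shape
(23, 17, 5)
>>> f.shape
(31, 3, 17)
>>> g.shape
(3,)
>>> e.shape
(17, 3, 31)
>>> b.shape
(3, 3)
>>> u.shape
(31, 17)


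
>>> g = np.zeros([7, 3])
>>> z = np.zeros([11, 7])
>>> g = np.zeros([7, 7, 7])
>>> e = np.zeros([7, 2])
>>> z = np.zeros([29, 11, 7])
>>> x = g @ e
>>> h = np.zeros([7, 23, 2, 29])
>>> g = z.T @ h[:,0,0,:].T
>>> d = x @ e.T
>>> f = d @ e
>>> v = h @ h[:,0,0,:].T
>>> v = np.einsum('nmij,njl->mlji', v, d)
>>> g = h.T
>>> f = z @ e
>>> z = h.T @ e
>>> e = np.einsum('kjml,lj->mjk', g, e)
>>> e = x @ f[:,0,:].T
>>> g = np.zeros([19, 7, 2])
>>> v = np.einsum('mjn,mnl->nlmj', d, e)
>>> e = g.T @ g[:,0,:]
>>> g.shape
(19, 7, 2)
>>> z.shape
(29, 2, 23, 2)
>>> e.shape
(2, 7, 2)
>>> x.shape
(7, 7, 2)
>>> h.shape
(7, 23, 2, 29)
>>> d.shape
(7, 7, 7)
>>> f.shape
(29, 11, 2)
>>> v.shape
(7, 29, 7, 7)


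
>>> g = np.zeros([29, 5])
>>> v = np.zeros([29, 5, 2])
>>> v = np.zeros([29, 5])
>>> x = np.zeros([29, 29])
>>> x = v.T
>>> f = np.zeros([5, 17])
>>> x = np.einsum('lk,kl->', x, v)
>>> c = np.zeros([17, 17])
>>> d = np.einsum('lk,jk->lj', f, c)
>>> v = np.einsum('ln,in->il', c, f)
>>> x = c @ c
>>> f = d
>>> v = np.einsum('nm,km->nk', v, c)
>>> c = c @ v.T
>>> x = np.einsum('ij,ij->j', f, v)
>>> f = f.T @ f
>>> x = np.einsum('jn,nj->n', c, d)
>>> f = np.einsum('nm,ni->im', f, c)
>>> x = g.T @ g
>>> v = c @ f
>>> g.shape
(29, 5)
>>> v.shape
(17, 17)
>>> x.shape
(5, 5)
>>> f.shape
(5, 17)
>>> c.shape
(17, 5)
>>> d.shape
(5, 17)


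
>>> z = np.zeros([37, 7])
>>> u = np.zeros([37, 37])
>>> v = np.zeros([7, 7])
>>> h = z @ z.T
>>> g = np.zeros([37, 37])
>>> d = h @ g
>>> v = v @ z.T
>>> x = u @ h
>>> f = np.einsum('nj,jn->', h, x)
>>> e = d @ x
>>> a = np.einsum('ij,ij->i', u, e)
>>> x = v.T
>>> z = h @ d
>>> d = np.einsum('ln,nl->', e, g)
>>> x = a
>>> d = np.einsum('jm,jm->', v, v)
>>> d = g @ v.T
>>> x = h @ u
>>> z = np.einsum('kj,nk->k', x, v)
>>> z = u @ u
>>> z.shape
(37, 37)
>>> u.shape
(37, 37)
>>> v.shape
(7, 37)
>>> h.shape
(37, 37)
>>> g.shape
(37, 37)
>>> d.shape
(37, 7)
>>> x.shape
(37, 37)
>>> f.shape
()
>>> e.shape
(37, 37)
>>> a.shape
(37,)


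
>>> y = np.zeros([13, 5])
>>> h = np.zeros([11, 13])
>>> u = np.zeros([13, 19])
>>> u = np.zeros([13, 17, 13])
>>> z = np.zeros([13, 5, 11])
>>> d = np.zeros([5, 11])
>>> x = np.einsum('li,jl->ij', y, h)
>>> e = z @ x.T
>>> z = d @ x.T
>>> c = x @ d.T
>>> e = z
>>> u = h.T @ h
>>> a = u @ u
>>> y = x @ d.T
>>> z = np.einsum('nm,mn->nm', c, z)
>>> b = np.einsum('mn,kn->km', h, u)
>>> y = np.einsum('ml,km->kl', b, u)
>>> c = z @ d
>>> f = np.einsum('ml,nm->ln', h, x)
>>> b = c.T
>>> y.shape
(13, 11)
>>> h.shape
(11, 13)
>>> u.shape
(13, 13)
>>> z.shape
(5, 5)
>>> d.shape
(5, 11)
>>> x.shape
(5, 11)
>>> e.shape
(5, 5)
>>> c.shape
(5, 11)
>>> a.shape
(13, 13)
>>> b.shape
(11, 5)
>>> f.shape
(13, 5)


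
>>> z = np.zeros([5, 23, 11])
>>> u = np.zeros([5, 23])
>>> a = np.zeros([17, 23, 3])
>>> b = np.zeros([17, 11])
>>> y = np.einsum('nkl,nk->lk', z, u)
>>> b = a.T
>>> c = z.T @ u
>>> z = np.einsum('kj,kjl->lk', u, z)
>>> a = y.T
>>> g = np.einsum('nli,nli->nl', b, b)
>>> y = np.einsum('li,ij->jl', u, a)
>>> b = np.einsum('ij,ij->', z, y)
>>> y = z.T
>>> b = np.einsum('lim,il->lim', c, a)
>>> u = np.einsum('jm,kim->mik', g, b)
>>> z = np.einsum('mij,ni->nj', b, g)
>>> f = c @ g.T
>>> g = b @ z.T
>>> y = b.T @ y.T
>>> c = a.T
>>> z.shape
(3, 23)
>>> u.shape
(23, 23, 11)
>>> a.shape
(23, 11)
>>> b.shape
(11, 23, 23)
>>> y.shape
(23, 23, 5)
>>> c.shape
(11, 23)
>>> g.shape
(11, 23, 3)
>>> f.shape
(11, 23, 3)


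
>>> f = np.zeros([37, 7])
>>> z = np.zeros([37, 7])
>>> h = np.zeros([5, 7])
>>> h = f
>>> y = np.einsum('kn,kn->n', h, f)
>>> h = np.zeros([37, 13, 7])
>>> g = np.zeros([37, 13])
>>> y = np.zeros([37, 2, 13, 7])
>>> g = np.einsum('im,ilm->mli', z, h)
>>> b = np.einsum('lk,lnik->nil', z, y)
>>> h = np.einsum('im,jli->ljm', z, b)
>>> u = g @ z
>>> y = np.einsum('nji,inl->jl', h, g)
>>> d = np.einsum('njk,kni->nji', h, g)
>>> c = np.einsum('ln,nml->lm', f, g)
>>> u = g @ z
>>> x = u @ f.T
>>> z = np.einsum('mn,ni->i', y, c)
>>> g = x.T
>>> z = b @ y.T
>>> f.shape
(37, 7)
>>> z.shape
(2, 13, 2)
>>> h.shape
(13, 2, 7)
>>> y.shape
(2, 37)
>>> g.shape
(37, 13, 7)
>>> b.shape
(2, 13, 37)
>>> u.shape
(7, 13, 7)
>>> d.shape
(13, 2, 37)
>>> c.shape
(37, 13)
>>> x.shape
(7, 13, 37)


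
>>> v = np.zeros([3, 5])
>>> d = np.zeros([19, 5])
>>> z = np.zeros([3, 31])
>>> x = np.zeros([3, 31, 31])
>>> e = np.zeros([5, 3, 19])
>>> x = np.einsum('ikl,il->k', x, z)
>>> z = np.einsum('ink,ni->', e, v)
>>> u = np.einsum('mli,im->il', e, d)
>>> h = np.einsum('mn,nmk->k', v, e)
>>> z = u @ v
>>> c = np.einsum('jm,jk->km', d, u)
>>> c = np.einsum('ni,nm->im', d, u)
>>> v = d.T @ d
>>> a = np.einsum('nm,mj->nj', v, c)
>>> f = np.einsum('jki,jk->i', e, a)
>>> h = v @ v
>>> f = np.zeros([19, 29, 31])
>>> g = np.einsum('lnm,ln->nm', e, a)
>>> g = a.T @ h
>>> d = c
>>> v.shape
(5, 5)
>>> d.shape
(5, 3)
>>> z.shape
(19, 5)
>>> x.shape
(31,)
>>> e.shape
(5, 3, 19)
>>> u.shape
(19, 3)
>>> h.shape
(5, 5)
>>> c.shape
(5, 3)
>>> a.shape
(5, 3)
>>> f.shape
(19, 29, 31)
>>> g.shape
(3, 5)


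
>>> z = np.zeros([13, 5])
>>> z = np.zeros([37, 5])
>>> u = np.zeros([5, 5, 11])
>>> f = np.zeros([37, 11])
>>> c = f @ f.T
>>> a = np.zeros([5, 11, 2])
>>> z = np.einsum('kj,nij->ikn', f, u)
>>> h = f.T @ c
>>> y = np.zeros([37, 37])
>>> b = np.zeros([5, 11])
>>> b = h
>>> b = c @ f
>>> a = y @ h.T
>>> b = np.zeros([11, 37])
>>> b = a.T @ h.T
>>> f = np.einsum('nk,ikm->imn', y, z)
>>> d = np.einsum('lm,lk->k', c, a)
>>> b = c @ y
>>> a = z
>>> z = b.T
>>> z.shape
(37, 37)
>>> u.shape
(5, 5, 11)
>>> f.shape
(5, 5, 37)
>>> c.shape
(37, 37)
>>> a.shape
(5, 37, 5)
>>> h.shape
(11, 37)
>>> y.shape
(37, 37)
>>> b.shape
(37, 37)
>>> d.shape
(11,)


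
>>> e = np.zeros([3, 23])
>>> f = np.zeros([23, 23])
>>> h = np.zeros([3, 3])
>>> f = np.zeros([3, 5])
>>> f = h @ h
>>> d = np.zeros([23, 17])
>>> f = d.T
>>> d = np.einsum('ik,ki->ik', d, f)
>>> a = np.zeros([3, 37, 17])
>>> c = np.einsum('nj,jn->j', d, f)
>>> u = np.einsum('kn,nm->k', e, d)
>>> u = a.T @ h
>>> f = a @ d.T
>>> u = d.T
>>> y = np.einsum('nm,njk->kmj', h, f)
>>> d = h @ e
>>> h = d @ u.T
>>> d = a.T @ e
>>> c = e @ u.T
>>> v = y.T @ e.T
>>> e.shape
(3, 23)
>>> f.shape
(3, 37, 23)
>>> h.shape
(3, 17)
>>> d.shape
(17, 37, 23)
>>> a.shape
(3, 37, 17)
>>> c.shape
(3, 17)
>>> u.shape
(17, 23)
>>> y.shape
(23, 3, 37)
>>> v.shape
(37, 3, 3)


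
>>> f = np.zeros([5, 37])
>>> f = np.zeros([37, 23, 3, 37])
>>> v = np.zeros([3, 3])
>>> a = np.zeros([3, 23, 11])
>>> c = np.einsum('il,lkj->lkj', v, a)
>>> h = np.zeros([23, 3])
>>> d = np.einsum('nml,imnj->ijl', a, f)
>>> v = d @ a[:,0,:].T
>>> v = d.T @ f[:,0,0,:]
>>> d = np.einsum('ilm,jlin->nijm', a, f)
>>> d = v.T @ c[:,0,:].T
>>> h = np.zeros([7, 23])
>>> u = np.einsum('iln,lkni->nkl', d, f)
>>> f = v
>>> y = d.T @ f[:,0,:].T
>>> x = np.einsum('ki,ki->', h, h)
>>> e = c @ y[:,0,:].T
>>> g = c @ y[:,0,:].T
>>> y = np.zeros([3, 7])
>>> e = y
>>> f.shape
(11, 37, 37)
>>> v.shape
(11, 37, 37)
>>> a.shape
(3, 23, 11)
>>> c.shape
(3, 23, 11)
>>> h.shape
(7, 23)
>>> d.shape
(37, 37, 3)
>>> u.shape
(3, 23, 37)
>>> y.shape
(3, 7)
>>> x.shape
()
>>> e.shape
(3, 7)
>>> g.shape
(3, 23, 3)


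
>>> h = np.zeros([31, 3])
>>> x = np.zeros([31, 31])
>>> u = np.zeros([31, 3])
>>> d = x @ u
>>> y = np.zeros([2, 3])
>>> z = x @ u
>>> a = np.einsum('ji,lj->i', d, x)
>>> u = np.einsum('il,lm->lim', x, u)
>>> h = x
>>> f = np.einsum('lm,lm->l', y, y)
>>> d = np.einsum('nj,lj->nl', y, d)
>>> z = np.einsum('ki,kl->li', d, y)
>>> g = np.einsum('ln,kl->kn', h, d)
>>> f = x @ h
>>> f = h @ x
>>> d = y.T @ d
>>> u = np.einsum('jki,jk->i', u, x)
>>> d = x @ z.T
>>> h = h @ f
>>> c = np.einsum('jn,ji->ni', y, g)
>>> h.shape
(31, 31)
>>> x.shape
(31, 31)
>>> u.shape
(3,)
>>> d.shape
(31, 3)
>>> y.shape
(2, 3)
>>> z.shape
(3, 31)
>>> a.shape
(3,)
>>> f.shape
(31, 31)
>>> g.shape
(2, 31)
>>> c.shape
(3, 31)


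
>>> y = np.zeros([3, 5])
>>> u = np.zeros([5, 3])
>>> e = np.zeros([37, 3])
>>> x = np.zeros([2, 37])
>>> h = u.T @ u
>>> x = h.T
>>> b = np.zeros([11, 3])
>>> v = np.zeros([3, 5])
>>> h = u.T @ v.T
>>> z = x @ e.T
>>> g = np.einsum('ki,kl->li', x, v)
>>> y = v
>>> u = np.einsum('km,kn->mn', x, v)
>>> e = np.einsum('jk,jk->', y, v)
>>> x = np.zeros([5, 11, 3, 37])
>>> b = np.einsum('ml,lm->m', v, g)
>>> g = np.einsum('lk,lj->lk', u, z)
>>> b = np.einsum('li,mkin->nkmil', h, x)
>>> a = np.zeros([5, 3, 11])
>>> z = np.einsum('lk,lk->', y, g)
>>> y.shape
(3, 5)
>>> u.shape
(3, 5)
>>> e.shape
()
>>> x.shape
(5, 11, 3, 37)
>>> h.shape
(3, 3)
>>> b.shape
(37, 11, 5, 3, 3)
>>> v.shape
(3, 5)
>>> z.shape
()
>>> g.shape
(3, 5)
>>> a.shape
(5, 3, 11)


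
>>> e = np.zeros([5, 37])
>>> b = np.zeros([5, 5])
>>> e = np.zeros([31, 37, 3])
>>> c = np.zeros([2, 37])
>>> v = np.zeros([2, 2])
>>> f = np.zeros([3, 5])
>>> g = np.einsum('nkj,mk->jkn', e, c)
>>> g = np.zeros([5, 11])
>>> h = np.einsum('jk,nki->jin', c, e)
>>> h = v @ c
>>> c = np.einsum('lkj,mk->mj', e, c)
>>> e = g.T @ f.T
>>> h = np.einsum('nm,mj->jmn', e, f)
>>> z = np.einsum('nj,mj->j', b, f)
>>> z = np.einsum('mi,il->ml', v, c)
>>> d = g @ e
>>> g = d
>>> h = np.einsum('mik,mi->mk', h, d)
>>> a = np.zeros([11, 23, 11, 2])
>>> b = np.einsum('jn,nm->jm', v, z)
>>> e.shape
(11, 3)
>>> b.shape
(2, 3)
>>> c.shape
(2, 3)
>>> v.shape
(2, 2)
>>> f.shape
(3, 5)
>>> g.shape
(5, 3)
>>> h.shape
(5, 11)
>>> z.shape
(2, 3)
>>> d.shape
(5, 3)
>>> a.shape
(11, 23, 11, 2)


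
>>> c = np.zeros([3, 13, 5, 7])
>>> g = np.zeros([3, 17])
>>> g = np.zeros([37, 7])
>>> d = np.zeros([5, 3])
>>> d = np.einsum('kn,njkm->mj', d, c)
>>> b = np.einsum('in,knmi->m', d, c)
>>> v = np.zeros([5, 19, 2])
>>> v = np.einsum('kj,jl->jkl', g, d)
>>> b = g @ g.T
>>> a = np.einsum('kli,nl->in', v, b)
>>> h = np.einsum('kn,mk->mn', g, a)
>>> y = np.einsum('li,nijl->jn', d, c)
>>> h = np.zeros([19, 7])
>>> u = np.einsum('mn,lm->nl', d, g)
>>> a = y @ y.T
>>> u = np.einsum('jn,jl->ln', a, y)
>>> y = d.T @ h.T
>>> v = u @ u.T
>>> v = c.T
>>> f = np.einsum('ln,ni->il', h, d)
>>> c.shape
(3, 13, 5, 7)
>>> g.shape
(37, 7)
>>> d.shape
(7, 13)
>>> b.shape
(37, 37)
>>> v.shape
(7, 5, 13, 3)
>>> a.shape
(5, 5)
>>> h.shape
(19, 7)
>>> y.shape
(13, 19)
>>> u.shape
(3, 5)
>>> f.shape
(13, 19)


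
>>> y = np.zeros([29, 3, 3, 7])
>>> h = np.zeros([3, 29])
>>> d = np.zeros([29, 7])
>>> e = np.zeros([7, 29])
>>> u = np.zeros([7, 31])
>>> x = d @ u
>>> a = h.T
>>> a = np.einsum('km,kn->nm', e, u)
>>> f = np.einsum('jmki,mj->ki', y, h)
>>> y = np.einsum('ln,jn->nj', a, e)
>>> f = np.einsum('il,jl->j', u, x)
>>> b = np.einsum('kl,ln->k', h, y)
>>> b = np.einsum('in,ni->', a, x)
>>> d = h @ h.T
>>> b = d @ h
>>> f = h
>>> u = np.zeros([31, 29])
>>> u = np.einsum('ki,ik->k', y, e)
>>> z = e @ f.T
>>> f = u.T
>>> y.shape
(29, 7)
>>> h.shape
(3, 29)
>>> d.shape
(3, 3)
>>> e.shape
(7, 29)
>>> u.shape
(29,)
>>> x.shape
(29, 31)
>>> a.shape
(31, 29)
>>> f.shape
(29,)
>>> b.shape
(3, 29)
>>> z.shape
(7, 3)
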